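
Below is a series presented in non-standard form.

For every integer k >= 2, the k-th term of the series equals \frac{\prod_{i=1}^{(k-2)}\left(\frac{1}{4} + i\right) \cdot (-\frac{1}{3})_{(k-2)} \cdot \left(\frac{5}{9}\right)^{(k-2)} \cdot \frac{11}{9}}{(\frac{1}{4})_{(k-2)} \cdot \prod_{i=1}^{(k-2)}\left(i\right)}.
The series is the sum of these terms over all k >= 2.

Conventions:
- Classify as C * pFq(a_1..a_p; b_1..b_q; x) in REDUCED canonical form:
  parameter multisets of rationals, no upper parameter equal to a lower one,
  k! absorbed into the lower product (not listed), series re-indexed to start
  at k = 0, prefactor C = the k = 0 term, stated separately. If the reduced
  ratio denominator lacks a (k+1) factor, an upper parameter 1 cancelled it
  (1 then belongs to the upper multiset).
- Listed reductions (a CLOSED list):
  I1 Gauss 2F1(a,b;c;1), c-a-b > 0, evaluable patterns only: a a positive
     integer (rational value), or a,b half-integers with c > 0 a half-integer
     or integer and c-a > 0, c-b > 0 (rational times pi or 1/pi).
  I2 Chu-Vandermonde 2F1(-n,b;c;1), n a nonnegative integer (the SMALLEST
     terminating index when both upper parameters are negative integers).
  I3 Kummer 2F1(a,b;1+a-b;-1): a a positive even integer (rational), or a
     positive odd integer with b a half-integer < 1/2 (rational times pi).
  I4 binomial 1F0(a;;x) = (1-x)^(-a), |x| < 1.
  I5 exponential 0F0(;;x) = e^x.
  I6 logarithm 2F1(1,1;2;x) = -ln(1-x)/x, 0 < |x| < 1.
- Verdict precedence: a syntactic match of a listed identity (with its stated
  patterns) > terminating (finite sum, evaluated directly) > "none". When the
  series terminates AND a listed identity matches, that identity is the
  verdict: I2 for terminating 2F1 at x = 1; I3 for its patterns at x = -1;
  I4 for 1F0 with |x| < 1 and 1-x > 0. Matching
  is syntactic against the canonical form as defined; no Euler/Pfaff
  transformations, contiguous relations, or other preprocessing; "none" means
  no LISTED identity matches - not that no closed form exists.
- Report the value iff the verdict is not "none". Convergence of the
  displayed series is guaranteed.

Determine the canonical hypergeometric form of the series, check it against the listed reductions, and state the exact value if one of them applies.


With C = \frac{11}{9}: the canonical form is 2F1(-\frac{1}{3}, \frac{5}{4}; \frac{1}{4}; \frac{5}{9}). Verdict: no listed reduction: x = \frac{5}{9} and upper {-\frac{1}{3}, \frac{5}{4}} fail every I1-I6 pattern.

Structural cue: t_0 being \frac{11}{9}, the running product (prefactor 11/9) telescopes to a rising factorial.
Consecutive-term ratio: r(k) = \frac{5}{9} * (k-\frac{1}{3}) (k+\frac{5}{4}) / [(k+\frac{1}{4}) (k+1)] - rational in k, leading ratio \frac{5}{9}; with t_0 = \frac{11}{9}, classification follows.


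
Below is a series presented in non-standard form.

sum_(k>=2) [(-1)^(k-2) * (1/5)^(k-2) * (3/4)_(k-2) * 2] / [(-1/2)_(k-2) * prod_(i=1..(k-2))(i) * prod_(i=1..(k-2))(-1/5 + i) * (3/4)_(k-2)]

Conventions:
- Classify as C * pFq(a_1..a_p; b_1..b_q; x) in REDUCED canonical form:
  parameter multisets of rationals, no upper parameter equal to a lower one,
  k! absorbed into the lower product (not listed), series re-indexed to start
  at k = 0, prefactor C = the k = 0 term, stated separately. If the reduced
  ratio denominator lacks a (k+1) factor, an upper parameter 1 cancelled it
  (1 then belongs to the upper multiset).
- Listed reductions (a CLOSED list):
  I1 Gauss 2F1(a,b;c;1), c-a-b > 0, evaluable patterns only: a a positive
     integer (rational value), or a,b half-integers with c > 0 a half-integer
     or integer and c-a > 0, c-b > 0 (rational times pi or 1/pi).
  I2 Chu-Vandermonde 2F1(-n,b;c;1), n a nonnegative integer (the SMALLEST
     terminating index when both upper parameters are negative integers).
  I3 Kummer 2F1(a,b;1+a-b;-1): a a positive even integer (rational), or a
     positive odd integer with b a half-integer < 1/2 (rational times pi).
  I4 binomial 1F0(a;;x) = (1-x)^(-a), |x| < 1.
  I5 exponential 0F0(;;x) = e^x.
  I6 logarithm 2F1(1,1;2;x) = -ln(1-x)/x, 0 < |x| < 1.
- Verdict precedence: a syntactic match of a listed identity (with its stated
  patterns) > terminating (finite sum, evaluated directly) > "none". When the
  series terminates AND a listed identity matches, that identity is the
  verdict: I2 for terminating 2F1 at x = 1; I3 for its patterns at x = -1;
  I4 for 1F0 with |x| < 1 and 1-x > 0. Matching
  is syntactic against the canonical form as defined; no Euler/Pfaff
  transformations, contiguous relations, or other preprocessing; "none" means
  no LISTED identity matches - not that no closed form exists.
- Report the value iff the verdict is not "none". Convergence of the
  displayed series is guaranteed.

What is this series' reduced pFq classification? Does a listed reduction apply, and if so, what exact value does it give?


With C = 2: the canonical form is 0F2(-; -1/2, 4/5; -1/5). Verdict: none. Every listed pattern misses the 0F2 form at -1/5, upper {-}.

The tell: from the first term 2: the product of the first k integers (C = 2, x = -1/5) is k!.
Ratio: r(k) = (-1/5) * 1 / [(k-1/2) (k+4/5) (k+1)] ; factor over Q: parameters, x = (-1/5), and C = 2.


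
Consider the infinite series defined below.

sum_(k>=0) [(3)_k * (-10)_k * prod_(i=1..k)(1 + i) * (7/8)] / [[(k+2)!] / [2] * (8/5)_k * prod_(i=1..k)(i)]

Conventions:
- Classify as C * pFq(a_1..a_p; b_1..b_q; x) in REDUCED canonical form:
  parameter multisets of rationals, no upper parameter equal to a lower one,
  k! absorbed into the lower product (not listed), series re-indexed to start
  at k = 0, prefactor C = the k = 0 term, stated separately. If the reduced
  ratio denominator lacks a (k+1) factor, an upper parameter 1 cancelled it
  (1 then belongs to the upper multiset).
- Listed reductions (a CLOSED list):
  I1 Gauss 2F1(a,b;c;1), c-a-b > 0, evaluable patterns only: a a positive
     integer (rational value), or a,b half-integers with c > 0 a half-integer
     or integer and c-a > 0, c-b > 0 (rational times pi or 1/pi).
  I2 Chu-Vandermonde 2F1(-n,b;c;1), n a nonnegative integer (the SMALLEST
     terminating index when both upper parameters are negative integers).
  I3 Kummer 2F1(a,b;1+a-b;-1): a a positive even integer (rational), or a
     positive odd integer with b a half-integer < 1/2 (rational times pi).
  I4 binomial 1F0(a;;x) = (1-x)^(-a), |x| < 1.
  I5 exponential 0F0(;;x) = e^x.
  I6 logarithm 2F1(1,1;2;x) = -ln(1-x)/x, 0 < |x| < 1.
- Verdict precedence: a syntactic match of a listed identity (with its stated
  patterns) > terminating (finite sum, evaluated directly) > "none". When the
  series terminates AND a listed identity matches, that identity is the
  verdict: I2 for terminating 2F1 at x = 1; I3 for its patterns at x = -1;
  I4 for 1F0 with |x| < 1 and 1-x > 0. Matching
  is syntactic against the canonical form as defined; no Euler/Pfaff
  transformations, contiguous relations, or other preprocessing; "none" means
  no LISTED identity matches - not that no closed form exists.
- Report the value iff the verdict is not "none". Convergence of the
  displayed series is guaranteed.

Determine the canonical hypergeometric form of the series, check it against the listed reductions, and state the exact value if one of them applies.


x = 1 here; the reduced form reads 2F1, upper {-10, 2}, lower {8/5}, C = 7/8. Verdict: Vandermonde's identity (I2) applies (terminating 2F1 at x = 1 with n = 10, b = 2, c = 8/5). Value: -7/3392.

The tell: from the first term 7/8: the parameter 3 appears in both the upper and lower lists and cancels.
Adjacent-term ratio: r(k) = 1 * (k-10) (k+2) / [(k+8/5) (k+1)] - rational in k. x = 1; t_0 = 7/8; negate the roots.


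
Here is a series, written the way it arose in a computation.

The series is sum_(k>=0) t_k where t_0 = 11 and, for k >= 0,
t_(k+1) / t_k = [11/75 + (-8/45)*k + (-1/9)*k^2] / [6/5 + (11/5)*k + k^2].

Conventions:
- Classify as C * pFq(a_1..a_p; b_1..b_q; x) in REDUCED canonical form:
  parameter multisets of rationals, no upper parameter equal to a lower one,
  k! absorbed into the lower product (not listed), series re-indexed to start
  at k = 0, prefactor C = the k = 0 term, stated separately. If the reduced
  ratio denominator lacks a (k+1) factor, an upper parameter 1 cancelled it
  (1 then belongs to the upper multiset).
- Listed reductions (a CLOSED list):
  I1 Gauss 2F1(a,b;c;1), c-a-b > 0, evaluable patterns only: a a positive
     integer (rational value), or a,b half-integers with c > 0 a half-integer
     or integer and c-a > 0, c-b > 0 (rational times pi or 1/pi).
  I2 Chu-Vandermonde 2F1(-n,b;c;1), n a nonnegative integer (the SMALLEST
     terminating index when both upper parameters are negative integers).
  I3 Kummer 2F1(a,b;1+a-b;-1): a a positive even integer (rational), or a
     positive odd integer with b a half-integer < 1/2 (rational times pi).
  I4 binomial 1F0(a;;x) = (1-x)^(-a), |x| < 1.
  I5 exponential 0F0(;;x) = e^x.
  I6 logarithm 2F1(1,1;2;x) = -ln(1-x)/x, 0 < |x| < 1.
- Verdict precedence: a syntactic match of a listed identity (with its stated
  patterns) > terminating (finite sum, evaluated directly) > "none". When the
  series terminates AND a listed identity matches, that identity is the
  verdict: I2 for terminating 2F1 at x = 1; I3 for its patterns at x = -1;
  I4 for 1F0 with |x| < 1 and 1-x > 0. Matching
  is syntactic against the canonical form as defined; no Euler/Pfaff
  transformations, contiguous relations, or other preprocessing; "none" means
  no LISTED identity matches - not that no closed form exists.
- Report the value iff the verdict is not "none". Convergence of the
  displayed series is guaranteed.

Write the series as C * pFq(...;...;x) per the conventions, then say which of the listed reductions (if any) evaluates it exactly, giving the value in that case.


Reduced: x = -1/9, 2F1, upper = {-3/5, 11/5}, lower = {6/5}, C = 11. Verdict: none - at argument -1/9 the multisets {-3/5, 11/5} ; {6/5} match no listed identity.

First insight: x = (-1/9) and factor the ratio over Q (prefactor 11): negated roots = parameters.
Adjacent-term ratio: r(k) = (-1/9) * (k-3/5) (k+11/5) / [(k+6/5) (k+1)] - rational in k. x = (-1/9); t_0 = 11; negate the roots.


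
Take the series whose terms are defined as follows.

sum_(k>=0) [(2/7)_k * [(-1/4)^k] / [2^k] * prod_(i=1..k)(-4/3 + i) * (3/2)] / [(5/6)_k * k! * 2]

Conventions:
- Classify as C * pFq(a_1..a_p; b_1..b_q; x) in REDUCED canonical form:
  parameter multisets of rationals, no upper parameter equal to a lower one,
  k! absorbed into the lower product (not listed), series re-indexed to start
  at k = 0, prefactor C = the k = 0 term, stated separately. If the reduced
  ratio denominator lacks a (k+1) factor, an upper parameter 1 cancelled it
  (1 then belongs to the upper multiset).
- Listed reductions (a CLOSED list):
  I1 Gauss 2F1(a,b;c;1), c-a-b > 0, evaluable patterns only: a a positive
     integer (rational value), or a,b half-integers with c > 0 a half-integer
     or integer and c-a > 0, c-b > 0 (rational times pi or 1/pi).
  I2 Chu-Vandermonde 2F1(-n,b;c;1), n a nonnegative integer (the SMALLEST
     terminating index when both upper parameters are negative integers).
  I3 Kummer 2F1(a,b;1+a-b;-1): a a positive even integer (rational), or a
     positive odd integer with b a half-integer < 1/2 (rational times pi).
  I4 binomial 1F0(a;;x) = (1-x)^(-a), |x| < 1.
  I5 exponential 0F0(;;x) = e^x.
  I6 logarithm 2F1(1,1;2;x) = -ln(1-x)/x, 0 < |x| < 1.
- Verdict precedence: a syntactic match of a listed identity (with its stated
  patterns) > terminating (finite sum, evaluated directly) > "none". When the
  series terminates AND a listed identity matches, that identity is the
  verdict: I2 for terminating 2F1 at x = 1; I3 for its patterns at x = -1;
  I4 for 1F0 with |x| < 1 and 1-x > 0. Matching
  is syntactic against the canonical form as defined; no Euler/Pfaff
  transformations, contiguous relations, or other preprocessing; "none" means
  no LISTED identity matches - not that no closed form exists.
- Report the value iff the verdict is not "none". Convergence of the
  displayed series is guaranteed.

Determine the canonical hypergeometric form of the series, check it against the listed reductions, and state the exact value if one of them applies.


This is 3/4 * 2F1(-1/3, 2/7; 5/6; -1/8) in reduced canonical form. Verdict: none - at argument -1/8 the multisets {-1/3, 2/7} ; {5/6} match no listed identity.

Key observation: t_0 = 3/4 here, and the running product (prefactor 3/4) telescopes to a rising factorial.
Ratio: r(k) = (-1/8) * (k-1/3) (k+2/7) / [(k+5/6) (k+1)] - rational; roots negated = parameters, x = (-1/8), C = 3/4.


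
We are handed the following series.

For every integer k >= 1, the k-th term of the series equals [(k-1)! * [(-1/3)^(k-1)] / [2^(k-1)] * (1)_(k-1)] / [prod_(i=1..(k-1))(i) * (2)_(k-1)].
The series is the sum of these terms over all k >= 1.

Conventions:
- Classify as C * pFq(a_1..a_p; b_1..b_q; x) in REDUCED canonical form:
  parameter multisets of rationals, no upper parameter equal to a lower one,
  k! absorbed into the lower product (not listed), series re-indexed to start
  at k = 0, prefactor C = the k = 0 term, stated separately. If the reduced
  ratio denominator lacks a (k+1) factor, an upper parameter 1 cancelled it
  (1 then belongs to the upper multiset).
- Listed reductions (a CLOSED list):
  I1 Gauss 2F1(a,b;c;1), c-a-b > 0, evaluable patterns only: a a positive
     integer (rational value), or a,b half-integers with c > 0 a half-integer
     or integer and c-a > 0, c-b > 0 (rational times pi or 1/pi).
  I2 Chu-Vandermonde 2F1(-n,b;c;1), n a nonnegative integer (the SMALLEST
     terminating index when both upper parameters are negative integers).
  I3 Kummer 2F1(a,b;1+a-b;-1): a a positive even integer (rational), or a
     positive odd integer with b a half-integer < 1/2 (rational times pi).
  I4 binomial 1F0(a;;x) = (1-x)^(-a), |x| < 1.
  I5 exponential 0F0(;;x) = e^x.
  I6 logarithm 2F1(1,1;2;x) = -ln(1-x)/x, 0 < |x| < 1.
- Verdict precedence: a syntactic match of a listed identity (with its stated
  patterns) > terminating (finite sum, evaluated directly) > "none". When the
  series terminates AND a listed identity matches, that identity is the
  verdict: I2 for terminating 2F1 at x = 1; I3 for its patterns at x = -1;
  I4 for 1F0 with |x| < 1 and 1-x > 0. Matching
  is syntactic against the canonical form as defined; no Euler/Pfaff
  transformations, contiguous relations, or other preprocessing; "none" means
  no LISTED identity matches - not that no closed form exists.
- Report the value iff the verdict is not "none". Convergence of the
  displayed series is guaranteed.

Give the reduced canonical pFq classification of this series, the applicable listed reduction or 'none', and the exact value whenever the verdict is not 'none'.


Reduced: x = -1/6, 2F1, upper = {1, 1}, lower = {2}, C = 1. Verdict (x = -1/6): the I6 logarithm reduction applies (the logarithm: parameters (1,1;2), x = -1/6). Value: 6 * ln(7/6).

The tell: t_0 = 1 here, and the two k-th powers (C = 1, x = -1/6) combine into one argument.
Adjacent-term ratio: r(k) = (-1/6) * (k+1) (k+1) / [(k+2) (k+1)] ; factor over Q: parameters, x = (-1/6), and C = 1.


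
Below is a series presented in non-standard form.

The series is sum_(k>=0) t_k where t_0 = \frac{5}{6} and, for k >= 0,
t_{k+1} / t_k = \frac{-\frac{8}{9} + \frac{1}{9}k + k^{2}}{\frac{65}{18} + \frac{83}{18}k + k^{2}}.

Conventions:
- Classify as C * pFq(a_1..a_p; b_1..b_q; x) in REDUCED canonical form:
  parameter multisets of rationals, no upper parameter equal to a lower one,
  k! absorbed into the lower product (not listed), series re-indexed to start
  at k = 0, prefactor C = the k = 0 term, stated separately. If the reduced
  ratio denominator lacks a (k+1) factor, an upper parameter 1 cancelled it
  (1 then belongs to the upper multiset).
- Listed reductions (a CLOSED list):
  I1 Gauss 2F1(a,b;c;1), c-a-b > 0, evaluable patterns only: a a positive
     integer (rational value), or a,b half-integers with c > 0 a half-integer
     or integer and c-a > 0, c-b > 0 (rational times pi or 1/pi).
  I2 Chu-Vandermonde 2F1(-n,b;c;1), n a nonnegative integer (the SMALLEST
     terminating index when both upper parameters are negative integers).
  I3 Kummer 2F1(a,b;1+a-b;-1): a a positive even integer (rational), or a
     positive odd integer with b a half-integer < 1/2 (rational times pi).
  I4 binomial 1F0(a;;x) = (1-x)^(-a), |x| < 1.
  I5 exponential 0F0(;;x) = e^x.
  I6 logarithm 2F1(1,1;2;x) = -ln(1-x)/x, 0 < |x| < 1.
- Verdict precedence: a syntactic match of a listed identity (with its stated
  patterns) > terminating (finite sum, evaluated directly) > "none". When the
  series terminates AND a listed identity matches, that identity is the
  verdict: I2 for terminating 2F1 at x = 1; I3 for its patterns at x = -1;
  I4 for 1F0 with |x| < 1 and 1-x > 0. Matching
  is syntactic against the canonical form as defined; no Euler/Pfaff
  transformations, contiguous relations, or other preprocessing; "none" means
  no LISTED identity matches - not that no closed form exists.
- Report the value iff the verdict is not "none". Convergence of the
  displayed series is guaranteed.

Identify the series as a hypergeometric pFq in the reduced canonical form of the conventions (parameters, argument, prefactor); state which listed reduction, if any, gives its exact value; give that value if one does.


Key observation: t_0 = \frac{5}{6} here, and roots of the ratio polynomials (prefactor 5/6) are the negated parameters.
Ratio: r(k) = 1 * (k-\frac{8}{9}) (k+1) / [(k+\frac{65}{18}) (k+1)] - rational; roots negated = parameters, x = 1, C = \frac{5}{6}.

With C = \frac{5}{6}: the canonical form is 2F1(-\frac{8}{9}, 1; \frac{65}{18}; 1). Verdict: Gauss (I1, integer-parameter pattern) fires (x = 1: the Gamma ratio telescopes since c-a-b = 7/2 > 0 and a = 1 in Z>0). Value: \frac{235}{378}.


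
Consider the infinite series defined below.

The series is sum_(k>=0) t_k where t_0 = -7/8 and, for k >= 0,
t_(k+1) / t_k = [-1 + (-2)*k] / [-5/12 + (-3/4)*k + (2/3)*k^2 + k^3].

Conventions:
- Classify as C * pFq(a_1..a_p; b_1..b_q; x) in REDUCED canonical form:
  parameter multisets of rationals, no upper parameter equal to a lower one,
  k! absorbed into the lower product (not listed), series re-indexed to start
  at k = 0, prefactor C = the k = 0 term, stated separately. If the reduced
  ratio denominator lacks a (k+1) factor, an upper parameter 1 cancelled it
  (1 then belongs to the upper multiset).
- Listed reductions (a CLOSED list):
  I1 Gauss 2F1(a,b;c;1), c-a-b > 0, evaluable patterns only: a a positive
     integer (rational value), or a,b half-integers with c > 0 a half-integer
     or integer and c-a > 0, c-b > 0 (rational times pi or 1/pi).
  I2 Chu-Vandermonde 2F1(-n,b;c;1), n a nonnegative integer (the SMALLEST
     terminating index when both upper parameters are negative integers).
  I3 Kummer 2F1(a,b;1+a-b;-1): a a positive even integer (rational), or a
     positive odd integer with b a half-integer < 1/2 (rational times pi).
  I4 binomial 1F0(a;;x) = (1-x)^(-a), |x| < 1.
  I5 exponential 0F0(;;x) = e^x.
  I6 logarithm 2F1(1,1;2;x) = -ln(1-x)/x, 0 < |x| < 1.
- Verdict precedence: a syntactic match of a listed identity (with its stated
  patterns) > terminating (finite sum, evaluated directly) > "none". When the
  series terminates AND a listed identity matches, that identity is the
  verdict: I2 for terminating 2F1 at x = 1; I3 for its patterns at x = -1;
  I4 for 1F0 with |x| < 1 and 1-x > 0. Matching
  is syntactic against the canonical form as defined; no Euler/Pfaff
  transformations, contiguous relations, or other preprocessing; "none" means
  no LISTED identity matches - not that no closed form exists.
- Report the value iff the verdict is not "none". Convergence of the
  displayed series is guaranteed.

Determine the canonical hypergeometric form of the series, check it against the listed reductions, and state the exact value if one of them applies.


Reduced: x = -2, 0F1, upper = {-}, lower = {-5/6}, C = -7/8. Verdict: none. A 0F1 with upper {-} fits none of I1-I6 at x = -2; the sum runs forever.

Key step: from the first term -7/8: the expanded ratio factors over Q; prefactor -7/8, roots give parameters.
Term ratio: r(k) = (-2) * 1 / [(k-5/6) (k+1)] ; factor over Q: parameters, x = (-2), and C = -7/8.


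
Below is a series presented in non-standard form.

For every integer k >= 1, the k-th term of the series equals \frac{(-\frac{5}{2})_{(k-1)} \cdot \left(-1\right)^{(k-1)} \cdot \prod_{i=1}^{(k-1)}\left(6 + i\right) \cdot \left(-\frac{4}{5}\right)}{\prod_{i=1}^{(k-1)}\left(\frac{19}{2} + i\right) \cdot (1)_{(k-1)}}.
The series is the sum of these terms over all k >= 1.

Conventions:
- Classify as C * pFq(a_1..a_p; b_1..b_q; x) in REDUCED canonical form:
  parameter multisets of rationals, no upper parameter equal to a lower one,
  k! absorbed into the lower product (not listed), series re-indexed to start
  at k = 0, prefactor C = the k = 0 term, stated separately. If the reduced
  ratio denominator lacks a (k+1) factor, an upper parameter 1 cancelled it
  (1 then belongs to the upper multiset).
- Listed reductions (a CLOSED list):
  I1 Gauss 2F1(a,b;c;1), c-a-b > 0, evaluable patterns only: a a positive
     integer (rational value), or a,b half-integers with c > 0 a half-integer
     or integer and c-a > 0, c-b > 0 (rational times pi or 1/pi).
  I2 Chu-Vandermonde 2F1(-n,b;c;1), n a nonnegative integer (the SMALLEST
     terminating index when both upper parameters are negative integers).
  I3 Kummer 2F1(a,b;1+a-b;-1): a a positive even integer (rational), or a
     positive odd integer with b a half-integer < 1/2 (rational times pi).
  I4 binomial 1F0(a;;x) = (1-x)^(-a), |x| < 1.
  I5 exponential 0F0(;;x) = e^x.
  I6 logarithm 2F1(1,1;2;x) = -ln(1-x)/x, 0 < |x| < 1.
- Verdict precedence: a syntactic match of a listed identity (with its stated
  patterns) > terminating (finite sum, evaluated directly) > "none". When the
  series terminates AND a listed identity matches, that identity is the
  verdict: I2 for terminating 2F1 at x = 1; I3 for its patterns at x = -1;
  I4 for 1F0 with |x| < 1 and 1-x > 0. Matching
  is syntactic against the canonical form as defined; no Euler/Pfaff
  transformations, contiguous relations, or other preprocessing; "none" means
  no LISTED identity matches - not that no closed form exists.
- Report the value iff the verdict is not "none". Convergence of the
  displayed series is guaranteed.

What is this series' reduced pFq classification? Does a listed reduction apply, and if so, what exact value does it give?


Classification (C = -\frac{4}{5}): 2F1 with upper {-\frac{5}{2}, 7}, lower {\frac{21}{2}}, argument x = -1. Verdict: Kummer's theorem (I3) applies (x = -1; c = \frac{21}{2} equals 1+a-b for upper {-\frac{5}{2}, 7}: listed pattern). Its exact value is \left(-\frac{969969}{1048576}\right) \cdot \pi.

Key observation: t_0 = -\frac{4}{5} here, and (1)_k (C = -4/5, x = -1) is k! itself.
Consecutive-term ratio: r(k) = -1 * (k-\frac{5}{2}) (k+7) / [(k+\frac{21}{2}) (k+1)] - rational in k. x = -1; t_0 = -\frac{4}{5}; negate the roots.


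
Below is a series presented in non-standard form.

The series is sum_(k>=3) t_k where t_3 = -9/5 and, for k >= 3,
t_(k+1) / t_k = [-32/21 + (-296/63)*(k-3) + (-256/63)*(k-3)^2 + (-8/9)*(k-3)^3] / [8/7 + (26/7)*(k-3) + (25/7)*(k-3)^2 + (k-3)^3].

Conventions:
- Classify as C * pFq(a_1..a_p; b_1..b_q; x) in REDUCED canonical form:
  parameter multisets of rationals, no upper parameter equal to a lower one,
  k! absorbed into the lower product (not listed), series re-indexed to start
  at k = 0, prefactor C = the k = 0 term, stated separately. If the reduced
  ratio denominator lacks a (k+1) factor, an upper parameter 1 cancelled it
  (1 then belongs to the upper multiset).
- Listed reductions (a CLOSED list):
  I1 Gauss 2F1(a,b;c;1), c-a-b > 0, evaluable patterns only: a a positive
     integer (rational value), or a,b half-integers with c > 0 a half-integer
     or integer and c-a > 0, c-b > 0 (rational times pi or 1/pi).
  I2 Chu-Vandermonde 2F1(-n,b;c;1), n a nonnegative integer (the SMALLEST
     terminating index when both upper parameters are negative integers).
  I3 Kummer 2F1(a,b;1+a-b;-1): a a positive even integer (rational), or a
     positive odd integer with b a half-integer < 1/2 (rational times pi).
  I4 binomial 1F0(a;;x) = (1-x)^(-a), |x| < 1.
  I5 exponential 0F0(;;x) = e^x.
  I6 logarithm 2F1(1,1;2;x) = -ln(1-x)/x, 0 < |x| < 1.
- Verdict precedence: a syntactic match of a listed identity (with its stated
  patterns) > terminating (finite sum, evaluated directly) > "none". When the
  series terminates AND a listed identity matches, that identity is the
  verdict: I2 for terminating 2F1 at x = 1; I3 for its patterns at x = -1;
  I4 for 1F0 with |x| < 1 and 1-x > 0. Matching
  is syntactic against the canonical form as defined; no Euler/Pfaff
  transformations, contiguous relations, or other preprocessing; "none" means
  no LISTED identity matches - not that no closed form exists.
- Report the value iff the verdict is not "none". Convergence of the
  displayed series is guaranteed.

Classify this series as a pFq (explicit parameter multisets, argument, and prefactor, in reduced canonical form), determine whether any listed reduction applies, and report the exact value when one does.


Canonical form: C = -9/5 times 2F1 with upper {1, 3}, lower {2}, x = -8/9. Verdict: none - at argument -8/9 the multisets {1, 3} ; {2} match no listed identity.

Key step: t_0 being -9/5, the parameter 4/7 appears in both the upper and lower lists and cancels.
Term ratio: r(k) = (-8/9) * (k+1) (k+3) / [(k+2) (k+1)] - rational; roots negated = parameters, x = (-8/9), C = -9/5.


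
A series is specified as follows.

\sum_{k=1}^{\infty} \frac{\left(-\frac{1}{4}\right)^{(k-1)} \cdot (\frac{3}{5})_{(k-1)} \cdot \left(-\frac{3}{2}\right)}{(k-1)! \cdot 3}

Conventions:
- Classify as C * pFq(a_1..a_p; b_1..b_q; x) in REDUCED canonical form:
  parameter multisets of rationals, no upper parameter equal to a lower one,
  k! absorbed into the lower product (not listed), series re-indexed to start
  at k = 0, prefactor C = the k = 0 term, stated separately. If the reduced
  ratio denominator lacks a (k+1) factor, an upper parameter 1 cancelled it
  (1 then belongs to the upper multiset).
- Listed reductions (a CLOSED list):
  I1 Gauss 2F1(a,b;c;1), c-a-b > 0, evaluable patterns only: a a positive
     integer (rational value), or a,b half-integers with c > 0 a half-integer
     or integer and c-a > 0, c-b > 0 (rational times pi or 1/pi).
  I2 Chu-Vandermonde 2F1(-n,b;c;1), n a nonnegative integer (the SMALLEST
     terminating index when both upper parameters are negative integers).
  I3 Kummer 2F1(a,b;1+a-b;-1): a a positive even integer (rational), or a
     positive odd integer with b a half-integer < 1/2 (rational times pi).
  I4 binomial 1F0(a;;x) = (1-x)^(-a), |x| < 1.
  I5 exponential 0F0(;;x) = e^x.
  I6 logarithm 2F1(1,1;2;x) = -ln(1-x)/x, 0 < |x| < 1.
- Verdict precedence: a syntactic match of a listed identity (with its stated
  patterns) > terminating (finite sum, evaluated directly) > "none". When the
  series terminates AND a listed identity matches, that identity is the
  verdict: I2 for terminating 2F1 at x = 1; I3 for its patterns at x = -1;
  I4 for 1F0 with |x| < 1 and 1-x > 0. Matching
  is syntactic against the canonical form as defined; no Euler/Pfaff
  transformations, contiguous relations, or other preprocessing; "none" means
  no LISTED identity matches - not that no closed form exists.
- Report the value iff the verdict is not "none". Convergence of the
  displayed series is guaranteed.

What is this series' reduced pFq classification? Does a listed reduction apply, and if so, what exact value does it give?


First insight: t_0 = -\frac{1}{2} here, and the constant factors (prefactor -1/2) combine into one prefactor.
Step ratio: r(k) = -\frac{1}{4} * (k+\frac{3}{5}) / [(k+1)] - rational in k, leading ratio -\frac{1}{4}; with t_0 = -\frac{1}{2}, classification follows.

This is -\frac{1}{2} * 1F0(\frac{3}{5}; -; -\frac{1}{4}) in reduced canonical form. Verdict: the binomial series (I4) matches (the 1F0 binomial series: exponent -3/5, x = -\frac{1}{4}). Value: \left(-\frac{1}{2}\right) \cdot \left(\frac{5}{4}\right)^{-\frac{3}{5}}.


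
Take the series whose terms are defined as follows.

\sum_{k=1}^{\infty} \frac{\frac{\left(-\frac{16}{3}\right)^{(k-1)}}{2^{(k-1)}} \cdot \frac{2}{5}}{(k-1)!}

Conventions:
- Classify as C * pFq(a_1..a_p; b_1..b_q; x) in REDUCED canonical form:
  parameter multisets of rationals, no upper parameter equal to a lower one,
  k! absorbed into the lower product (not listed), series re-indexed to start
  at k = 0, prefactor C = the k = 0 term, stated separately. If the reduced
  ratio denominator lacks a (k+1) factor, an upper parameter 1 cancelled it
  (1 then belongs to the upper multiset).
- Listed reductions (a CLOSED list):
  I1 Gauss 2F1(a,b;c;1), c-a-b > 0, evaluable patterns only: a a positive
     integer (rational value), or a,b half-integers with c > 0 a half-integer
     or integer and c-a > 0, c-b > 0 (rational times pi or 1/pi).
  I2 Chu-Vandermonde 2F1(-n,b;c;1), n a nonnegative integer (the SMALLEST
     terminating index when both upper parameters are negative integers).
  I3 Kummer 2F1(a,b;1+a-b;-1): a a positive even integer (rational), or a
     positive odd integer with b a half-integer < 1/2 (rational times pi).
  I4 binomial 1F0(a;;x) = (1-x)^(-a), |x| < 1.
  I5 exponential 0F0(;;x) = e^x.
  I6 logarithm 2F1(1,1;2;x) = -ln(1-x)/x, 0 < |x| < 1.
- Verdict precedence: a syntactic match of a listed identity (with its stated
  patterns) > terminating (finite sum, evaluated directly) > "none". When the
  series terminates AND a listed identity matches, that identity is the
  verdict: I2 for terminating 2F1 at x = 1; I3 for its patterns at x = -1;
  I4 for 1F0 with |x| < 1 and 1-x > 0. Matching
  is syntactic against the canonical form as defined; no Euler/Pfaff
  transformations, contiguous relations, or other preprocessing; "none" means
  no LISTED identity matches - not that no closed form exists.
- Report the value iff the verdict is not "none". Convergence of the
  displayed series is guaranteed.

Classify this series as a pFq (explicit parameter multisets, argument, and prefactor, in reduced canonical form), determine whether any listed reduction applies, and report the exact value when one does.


x = -\frac{8}{3} here; the reduced form reads 0F0, upper {-}, lower {-}, C = \frac{2}{5}. Verdict at x = -\frac{8}{3}: the I5 exponential reduction matches (the 0F0 exponential series at x = -\frac{8}{3}). Sum: \frac{2}{5} \cdot e^{-\frac{8}{3}}.

Structural cue: with t_0 = \frac{2}{5}, the two k-th powers (prefactor 2/5) combine into one argument.
Ratio: r(k) = -\frac{8}{3} * 1 / [(k+1)] ; factor over Q: parameters, x = -\frac{8}{3}, and C = \frac{2}{5}.


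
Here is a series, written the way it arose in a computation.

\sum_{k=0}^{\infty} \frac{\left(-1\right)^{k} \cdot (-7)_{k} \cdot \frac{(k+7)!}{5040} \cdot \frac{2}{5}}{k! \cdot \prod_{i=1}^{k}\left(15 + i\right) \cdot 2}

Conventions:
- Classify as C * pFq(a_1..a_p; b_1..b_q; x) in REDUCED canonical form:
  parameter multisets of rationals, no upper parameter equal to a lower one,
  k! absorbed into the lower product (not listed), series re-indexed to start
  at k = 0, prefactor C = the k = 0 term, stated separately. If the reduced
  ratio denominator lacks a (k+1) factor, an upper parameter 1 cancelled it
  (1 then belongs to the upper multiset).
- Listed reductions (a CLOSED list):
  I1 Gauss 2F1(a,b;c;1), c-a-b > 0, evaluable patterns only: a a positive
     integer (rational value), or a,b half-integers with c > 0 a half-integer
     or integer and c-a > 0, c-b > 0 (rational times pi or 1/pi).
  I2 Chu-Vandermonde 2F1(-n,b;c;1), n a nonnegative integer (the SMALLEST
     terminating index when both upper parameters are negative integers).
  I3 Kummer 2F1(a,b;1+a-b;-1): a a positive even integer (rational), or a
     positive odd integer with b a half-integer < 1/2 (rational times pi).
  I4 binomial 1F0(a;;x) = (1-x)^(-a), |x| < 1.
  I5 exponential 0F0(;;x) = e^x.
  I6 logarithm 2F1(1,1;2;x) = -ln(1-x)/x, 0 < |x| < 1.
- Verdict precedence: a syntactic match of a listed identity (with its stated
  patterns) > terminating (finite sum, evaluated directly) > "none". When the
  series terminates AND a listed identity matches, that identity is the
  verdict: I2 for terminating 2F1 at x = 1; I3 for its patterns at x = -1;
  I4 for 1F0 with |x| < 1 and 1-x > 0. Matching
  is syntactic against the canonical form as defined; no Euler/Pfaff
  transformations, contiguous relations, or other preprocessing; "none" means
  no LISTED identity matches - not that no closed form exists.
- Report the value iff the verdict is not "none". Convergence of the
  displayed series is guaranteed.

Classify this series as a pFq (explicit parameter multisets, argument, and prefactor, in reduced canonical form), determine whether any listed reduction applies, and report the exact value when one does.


This is \frac{1}{5} * 2F1(-7, 8; 16; -1) in reduced canonical form. Verdict at x = -1: the Kummer evaluation I3 matches (x = -1; c = 16 equals 1+a-b for upper {-7, 8}: listed pattern). Value: \frac{39}{10}.

Key observation: x = -1 and the factorial ratio (prefactor 1/5) (k+a-1)!/(a-1)! is a rising factorial (a)_k.
Ratio: r(k) = -1 * (k-7) (k+8) / [(k+16) (k+1)] - poly over poly, x = -1 from leading terms; C = \frac{1}{5} at k = 0.


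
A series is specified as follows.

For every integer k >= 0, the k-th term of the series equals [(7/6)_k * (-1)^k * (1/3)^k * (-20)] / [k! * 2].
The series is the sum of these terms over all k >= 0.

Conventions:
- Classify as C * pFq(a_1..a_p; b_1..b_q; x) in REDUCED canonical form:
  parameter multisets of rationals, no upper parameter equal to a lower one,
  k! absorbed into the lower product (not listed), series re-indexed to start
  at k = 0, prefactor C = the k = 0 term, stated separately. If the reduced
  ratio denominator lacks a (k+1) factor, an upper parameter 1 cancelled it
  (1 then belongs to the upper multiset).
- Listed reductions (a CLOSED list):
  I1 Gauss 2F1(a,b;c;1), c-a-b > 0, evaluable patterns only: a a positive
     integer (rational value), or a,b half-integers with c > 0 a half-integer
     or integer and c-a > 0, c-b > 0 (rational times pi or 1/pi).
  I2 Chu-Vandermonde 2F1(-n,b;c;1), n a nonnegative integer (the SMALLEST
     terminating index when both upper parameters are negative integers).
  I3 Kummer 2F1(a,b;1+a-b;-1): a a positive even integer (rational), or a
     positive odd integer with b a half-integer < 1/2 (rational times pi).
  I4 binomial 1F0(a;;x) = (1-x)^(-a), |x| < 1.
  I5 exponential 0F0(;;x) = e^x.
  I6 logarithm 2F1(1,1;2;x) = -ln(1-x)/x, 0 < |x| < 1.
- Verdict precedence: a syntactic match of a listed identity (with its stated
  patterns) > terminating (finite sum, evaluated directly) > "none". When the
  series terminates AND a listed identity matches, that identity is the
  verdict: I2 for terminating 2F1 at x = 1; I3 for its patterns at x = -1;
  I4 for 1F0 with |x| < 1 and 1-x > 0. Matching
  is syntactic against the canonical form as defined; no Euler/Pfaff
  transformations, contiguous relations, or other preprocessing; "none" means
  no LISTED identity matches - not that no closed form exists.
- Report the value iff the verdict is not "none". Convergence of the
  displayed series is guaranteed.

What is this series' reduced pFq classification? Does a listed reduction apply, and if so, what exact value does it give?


Key step: t_0 = -10 here, and the constant factors (C = -10, x = -1/3) combine into one prefactor.
Consecutive-term ratio: r(k) = (-1/3) * (k+7/6) / [(k+1)] ; factor over Q: parameters, x = (-1/3), and C = -10.

x = -1/3 here; the reduced form reads 1F0, upper {7/6}, lower {-}, C = -10. Verdict (x = -1/3): the binomial series (I4) applies (the 1F0 binomial series: exponent -7/6, x = -1/3). Hence: (-10) * (4/3)^(-7/6).


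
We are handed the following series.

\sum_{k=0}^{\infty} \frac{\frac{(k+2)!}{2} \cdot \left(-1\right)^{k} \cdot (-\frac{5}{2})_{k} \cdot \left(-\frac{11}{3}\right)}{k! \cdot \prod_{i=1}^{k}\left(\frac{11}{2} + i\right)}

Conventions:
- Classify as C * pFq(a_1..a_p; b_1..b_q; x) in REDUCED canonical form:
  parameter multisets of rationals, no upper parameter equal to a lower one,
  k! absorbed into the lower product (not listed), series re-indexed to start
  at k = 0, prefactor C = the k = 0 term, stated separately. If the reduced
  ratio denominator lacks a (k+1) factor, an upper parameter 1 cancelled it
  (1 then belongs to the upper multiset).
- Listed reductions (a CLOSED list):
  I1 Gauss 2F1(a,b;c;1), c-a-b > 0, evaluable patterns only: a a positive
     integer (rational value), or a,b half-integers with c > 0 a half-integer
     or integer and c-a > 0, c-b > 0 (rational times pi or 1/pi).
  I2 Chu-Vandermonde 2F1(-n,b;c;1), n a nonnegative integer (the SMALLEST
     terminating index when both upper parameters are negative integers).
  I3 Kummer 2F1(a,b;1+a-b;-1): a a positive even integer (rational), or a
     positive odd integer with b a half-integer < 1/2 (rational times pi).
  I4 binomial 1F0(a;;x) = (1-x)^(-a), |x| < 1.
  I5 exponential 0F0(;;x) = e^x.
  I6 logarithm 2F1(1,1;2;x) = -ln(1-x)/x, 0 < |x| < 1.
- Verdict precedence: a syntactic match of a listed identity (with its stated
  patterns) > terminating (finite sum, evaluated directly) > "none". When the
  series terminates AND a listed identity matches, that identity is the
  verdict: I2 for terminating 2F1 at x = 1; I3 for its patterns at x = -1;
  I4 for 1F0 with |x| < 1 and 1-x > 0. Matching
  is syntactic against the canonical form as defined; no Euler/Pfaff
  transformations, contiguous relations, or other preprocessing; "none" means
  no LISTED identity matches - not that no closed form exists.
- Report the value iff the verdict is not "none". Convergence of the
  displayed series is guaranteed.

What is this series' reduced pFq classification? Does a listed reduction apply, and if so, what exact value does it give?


With C = -\frac{11}{3}: the canonical form is 2F1(-\frac{5}{2}, 3; \frac{13}{2}; -1). Verdict (x = -1): Kummer (I3) applies (x = -1; c = \frac{13}{2} equals 1+a-b for upper {-\frac{5}{2}, 3}: listed pattern). Hence: \left(-\frac{12705}{4096}\right) \cdot \pi.

Key observation: with t_0 = -\frac{11}{3}, the factorial ratio (C = -11/3, x = -1) (k+a-1)!/(a-1)! is a rising factorial (a)_k.
Ratio: r(k) = -1 * (k-\frac{5}{2}) (k+3) / [(k+\frac{13}{2}) (k+1)] - rational in k, leading ratio -1; with t_0 = -\frac{11}{3}, classification follows.


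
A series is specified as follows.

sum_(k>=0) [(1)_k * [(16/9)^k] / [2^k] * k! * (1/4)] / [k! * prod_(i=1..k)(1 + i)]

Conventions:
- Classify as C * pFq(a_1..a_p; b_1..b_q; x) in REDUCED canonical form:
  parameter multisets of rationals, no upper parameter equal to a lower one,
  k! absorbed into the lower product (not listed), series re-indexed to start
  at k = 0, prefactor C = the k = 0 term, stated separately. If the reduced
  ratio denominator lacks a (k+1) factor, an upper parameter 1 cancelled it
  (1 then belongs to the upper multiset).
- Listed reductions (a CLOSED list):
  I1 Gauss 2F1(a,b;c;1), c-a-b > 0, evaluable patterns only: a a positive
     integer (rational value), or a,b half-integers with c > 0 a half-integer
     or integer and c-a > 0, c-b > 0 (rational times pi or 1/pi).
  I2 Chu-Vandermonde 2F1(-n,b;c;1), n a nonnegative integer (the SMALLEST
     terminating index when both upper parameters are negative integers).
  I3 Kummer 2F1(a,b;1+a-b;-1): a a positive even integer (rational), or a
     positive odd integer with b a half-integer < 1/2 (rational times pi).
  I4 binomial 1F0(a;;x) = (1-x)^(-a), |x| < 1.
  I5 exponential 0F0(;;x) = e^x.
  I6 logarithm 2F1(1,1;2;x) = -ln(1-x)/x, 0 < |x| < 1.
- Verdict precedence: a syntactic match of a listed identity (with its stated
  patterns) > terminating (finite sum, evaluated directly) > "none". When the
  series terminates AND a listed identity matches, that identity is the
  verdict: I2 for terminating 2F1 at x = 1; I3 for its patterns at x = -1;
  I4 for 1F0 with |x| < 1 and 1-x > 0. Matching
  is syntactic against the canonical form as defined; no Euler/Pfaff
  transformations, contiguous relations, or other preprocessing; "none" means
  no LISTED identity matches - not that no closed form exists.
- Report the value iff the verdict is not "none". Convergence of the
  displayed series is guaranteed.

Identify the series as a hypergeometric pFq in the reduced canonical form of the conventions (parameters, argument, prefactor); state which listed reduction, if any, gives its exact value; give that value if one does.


Key observation: from the first term 1/4: the two k-th powers (C = 1/4) combine into one argument.
Term ratio: r(k) = (8/9) * (k+1) (k+1) / [(k+2) (k+1)] - rational; roots negated = parameters, x = (8/9), C = 1/4.

At argument 8/9: a 2F1 with upper {1, 1}, lower {2}, scaled by C = 1/4. Verdict: logarithm (I6) fires (the logarithm: parameters (1,1;2), x = 8/9). Sum: (-9/32) * ln(1/9).
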